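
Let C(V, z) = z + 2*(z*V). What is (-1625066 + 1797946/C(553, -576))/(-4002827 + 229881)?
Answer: 518097940829/1202875551936 ≈ 0.43072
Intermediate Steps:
C(V, z) = z + 2*V*z (C(V, z) = z + 2*(V*z) = z + 2*V*z)
(-1625066 + 1797946/C(553, -576))/(-4002827 + 229881) = (-1625066 + 1797946/((-576*(1 + 2*553))))/(-4002827 + 229881) = (-1625066 + 1797946/((-576*(1 + 1106))))/(-3772946) = (-1625066 + 1797946/((-576*1107)))*(-1/3772946) = (-1625066 + 1797946/(-637632))*(-1/3772946) = (-1625066 + 1797946*(-1/637632))*(-1/3772946) = (-1625066 - 898973/318816)*(-1/3772946) = -518097940829/318816*(-1/3772946) = 518097940829/1202875551936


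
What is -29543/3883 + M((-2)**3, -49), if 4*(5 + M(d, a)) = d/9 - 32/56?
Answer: -3173663/244629 ≈ -12.973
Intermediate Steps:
M(d, a) = -36/7 + d/36 (M(d, a) = -5 + (d/9 - 32/56)/4 = -5 + (d*(1/9) - 32*1/56)/4 = -5 + (d/9 - 4/7)/4 = -5 + (-4/7 + d/9)/4 = -5 + (-1/7 + d/36) = -36/7 + d/36)
-29543/3883 + M((-2)**3, -49) = -29543/3883 + (-36/7 + (1/36)*(-2)**3) = -29543*1/3883 + (-36/7 + (1/36)*(-8)) = -29543/3883 + (-36/7 - 2/9) = -29543/3883 - 338/63 = -3173663/244629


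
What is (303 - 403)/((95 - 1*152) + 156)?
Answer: -100/99 ≈ -1.0101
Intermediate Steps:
(303 - 403)/((95 - 1*152) + 156) = -100/((95 - 152) + 156) = -100/(-57 + 156) = -100/99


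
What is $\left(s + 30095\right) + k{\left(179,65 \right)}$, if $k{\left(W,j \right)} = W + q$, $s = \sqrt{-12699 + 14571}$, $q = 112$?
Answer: $30386 + 12 \sqrt{13} \approx 30429.0$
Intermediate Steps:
$s = 12 \sqrt{13}$ ($s = \sqrt{1872} = 12 \sqrt{13} \approx 43.267$)
$k{\left(W,j \right)} = 112 + W$ ($k{\left(W,j \right)} = W + 112 = 112 + W$)
$\left(s + 30095\right) + k{\left(179,65 \right)} = \left(12 \sqrt{13} + 30095\right) + \left(112 + 179\right) = \left(30095 + 12 \sqrt{13}\right) + 291 = 30386 + 12 \sqrt{13}$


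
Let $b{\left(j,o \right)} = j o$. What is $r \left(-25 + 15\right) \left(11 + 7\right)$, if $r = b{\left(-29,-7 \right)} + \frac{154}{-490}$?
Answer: $- \frac{255384}{7} \approx -36483.0$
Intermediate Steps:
$r = \frac{7094}{35}$ ($r = \left(-29\right) \left(-7\right) + \frac{154}{-490} = 203 + 154 \left(- \frac{1}{490}\right) = 203 - \frac{11}{35} = \frac{7094}{35} \approx 202.69$)
$r \left(-25 + 15\right) \left(11 + 7\right) = \frac{7094 \left(-25 + 15\right) \left(11 + 7\right)}{35} = \frac{7094 \left(\left(-10\right) 18\right)}{35} = \frac{7094}{35} \left(-180\right) = - \frac{255384}{7}$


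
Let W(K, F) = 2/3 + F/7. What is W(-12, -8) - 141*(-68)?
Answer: 201338/21 ≈ 9587.5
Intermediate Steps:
W(K, F) = ⅔ + F/7 (W(K, F) = 2*(⅓) + F*(⅐) = ⅔ + F/7)
W(-12, -8) - 141*(-68) = (⅔ + (⅐)*(-8)) - 141*(-68) = (⅔ - 8/7) + 9588 = -10/21 + 9588 = 201338/21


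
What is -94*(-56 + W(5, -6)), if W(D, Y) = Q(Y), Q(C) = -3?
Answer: 5546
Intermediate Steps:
W(D, Y) = -3
-94*(-56 + W(5, -6)) = -94*(-56 - 3) = -94*(-59) = 5546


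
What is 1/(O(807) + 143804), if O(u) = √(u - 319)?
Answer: 35951/5169897482 - √122/10339794964 ≈ 6.9528e-6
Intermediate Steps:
O(u) = √(-319 + u)
1/(O(807) + 143804) = 1/(√(-319 + 807) + 143804) = 1/(√488 + 143804) = 1/(2*√122 + 143804) = 1/(143804 + 2*√122)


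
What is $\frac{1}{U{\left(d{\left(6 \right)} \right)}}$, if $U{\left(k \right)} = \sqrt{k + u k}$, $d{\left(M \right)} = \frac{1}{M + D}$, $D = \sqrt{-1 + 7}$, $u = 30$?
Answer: $\frac{\sqrt{186 + 31 \sqrt{6}}}{31} \approx 0.52208$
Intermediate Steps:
$D = \sqrt{6} \approx 2.4495$
$d{\left(M \right)} = \frac{1}{M + \sqrt{6}}$
$U{\left(k \right)} = \sqrt{31} \sqrt{k}$ ($U{\left(k \right)} = \sqrt{k + 30 k} = \sqrt{31 k} = \sqrt{31} \sqrt{k}$)
$\frac{1}{U{\left(d{\left(6 \right)} \right)}} = \frac{1}{\sqrt{31} \sqrt{\frac{1}{6 + \sqrt{6}}}} = \frac{1}{\sqrt{31} \frac{1}{\sqrt{6 + \sqrt{6}}}} = \frac{\sqrt{31} \sqrt{6 + \sqrt{6}}}{31}$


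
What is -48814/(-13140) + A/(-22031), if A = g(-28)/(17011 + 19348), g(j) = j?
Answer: 19550620507463/5262735097530 ≈ 3.7149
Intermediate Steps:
A = -28/36359 (A = -28/(17011 + 19348) = -28/36359 ≈ -0.00077010)
-48814/(-13140) + A/(-22031) = -48814/(-13140) - 28/36359/(-22031) = -48814*(-1/13140) - 28/36359*(-1/22031) = 24407/6570 + 28/801025129 = 19550620507463/5262735097530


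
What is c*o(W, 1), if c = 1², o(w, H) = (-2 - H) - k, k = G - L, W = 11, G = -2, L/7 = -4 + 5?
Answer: 6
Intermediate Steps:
L = 7 (L = 7*(-4 + 5) = 7*1 = 7)
k = -9 (k = -2 - 1*7 = -2 - 7 = -9)
o(w, H) = 7 - H (o(w, H) = (-2 - H) - 1*(-9) = (-2 - H) + 9 = 7 - H)
c = 1
c*o(W, 1) = 1*(7 - 1*1) = 1*(7 - 1) = 1*6 = 6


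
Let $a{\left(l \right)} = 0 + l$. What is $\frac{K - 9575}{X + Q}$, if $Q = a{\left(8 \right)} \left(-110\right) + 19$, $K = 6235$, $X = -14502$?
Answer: $\frac{3340}{15363} \approx 0.21741$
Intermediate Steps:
$a{\left(l \right)} = l$
$Q = -861$ ($Q = 8 \left(-110\right) + 19 = -880 + 19 = -861$)
$\frac{K - 9575}{X + Q} = \frac{6235 - 9575}{-14502 - 861} = - \frac{3340}{-15363} = \left(-3340\right) \left(- \frac{1}{15363}\right) = \frac{3340}{15363}$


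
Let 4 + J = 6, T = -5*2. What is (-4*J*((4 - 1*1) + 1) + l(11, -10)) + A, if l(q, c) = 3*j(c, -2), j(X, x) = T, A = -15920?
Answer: -15982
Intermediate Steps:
T = -10
j(X, x) = -10
J = 2 (J = -4 + 6 = 2)
l(q, c) = -30 (l(q, c) = 3*(-10) = -30)
(-4*J*((4 - 1*1) + 1) + l(11, -10)) + A = (-8*((4 - 1*1) + 1) - 30) - 15920 = (-8*((4 - 1) + 1) - 30) - 15920 = (-8*(3 + 1) - 30) - 15920 = (-8*4 - 30) - 15920 = (-4*8 - 30) - 15920 = (-32 - 30) - 15920 = -62 - 15920 = -15982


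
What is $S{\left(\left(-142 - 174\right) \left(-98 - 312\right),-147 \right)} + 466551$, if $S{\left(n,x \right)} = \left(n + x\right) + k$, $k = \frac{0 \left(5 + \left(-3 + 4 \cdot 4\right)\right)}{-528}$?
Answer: $595964$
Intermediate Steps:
$k = 0$ ($k = 0 \left(5 + \left(-3 + 16\right)\right) \left(- \frac{1}{528}\right) = 0 \left(5 + 13\right) \left(- \frac{1}{528}\right) = 0 \cdot 18 \left(- \frac{1}{528}\right) = 0 \left(- \frac{1}{528}\right) = 0$)
$S{\left(n,x \right)} = n + x$ ($S{\left(n,x \right)} = \left(n + x\right) + 0 = n + x$)
$S{\left(\left(-142 - 174\right) \left(-98 - 312\right),-147 \right)} + 466551 = \left(\left(-142 - 174\right) \left(-98 - 312\right) - 147\right) + 466551 = \left(\left(-316\right) \left(-410\right) - 147\right) + 466551 = \left(129560 - 147\right) + 466551 = 129413 + 466551 = 595964$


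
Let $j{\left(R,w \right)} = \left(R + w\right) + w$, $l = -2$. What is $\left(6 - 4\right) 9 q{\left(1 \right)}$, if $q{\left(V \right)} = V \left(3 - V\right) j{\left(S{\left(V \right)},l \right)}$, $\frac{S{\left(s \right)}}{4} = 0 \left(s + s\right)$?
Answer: $-144$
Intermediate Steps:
$S{\left(s \right)} = 0$ ($S{\left(s \right)} = 4 \cdot 0 \left(s + s\right) = 4 \cdot 0 \cdot 2 s = 4 \cdot 0 = 0$)
$j{\left(R,w \right)} = R + 2 w$
$q{\left(V \right)} = - 4 V \left(3 - V\right)$ ($q{\left(V \right)} = V \left(3 - V\right) \left(0 + 2 \left(-2\right)\right) = V \left(3 - V\right) \left(0 - 4\right) = V \left(3 - V\right) \left(-4\right) = - 4 V \left(3 - V\right)$)
$\left(6 - 4\right) 9 q{\left(1 \right)} = \left(6 - 4\right) 9 \cdot 4 \cdot 1 \left(-3 + 1\right) = \left(6 - 4\right) 9 \cdot 4 \cdot 1 \left(-2\right) = 2 \cdot 9 \left(-8\right) = 18 \left(-8\right) = -144$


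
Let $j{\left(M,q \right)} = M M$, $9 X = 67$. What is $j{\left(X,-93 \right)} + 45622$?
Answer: $\frac{3699871}{81} \approx 45677.0$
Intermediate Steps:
$X = \frac{67}{9}$ ($X = \frac{1}{9} \cdot 67 = \frac{67}{9} \approx 7.4444$)
$j{\left(M,q \right)} = M^{2}$
$j{\left(X,-93 \right)} + 45622 = \left(\frac{67}{9}\right)^{2} + 45622 = \frac{4489}{81} + 45622 = \frac{3699871}{81}$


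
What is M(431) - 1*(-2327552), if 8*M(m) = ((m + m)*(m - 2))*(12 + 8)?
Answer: 3252047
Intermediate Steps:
M(m) = 5*m*(-2 + m) (M(m) = (((m + m)*(m - 2))*(12 + 8))/8 = (((2*m)*(-2 + m))*20)/8 = ((2*m*(-2 + m))*20)/8 = (40*m*(-2 + m))/8 = 5*m*(-2 + m))
M(431) - 1*(-2327552) = 5*431*(-2 + 431) - 1*(-2327552) = 5*431*429 + 2327552 = 924495 + 2327552 = 3252047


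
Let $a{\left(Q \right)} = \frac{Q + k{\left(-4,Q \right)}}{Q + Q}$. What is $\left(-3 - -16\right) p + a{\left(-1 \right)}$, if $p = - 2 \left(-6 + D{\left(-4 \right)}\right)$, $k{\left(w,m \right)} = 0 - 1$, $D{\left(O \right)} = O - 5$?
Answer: $391$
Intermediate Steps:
$D{\left(O \right)} = -5 + O$
$k{\left(w,m \right)} = -1$
$a{\left(Q \right)} = \frac{-1 + Q}{2 Q}$ ($a{\left(Q \right)} = \frac{Q - 1}{Q + Q} = \frac{-1 + Q}{2 Q}$)
$p = 30$ ($p = - 2 \left(-6 - 9\right) = \left(-2\right) \left(-15\right) = 30$)
$\left(-3 - -16\right) p + a{\left(-1 \right)} = \left(-3 - -16\right) 30 + \frac{-1 - 1}{2 \left(-1\right)} = \left(-3 + 16\right) 30 + \frac{1}{2} \left(-1\right) \left(-2\right) = 13 \cdot 30 + 1 = 390 + 1 = 391$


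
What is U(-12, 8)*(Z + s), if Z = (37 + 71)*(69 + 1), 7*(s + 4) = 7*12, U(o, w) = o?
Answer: -90816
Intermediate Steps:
s = 8 (s = -4 + (7*12)/7 = -4 + (⅐)*84 = -4 + 12 = 8)
Z = 7560 (Z = 108*70 = 7560)
U(-12, 8)*(Z + s) = -12*(7560 + 8) = -12*7568 = -90816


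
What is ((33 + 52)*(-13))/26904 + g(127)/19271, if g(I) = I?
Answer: -17877647/518466984 ≈ -0.034482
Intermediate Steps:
((33 + 52)*(-13))/26904 + g(127)/19271 = ((33 + 52)*(-13))/26904 + 127/19271 = (85*(-13))*(1/26904) + 127*(1/19271) = -1105*1/26904 + 127/19271 = -1105/26904 + 127/19271 = -17877647/518466984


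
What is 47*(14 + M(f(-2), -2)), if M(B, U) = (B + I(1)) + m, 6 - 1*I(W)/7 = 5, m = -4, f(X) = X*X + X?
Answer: 893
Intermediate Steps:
f(X) = X + X**2 (f(X) = X**2 + X = X + X**2)
I(W) = 7 (I(W) = 42 - 7*5 = 42 - 35 = 7)
M(B, U) = 3 + B (M(B, U) = (B + 7) - 4 = (7 + B) - 4 = 3 + B)
47*(14 + M(f(-2), -2)) = 47*(14 + (3 - 2*(1 - 2))) = 47*(14 + (3 - 2*(-1))) = 47*(14 + (3 + 2)) = 47*(14 + 5) = 47*19 = 893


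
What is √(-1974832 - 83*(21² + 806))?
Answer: I*√2078333 ≈ 1441.6*I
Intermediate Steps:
√(-1974832 - 83*(21² + 806)) = √(-1974832 - 83*(441 + 806)) = √(-1974832 - 83*1247) = √(-1974832 - 103501) = √(-2078333) = I*√2078333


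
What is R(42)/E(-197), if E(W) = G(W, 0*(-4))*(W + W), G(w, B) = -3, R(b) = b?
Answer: 7/197 ≈ 0.035533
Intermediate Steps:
E(W) = -6*W (E(W) = -3*(W + W) = -6*W)
R(42)/E(-197) = 42/((-6*(-197))) = 42/1182 = 42*(1/1182) = 7/197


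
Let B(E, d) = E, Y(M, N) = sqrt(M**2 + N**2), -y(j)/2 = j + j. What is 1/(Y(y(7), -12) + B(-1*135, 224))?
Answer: -135/17297 - 4*sqrt(58)/17297 ≈ -0.0095660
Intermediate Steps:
y(j) = -4*j (y(j) = -2*(j + j) = -4*j)
1/(Y(y(7), -12) + B(-1*135, 224)) = 1/(sqrt((-4*7)**2 + (-12)**2) - 1*135) = 1/(sqrt((-28)**2 + 144) - 135) = 1/(sqrt(784 + 144) - 135) = 1/(sqrt(928) - 135) = 1/(4*sqrt(58) - 135) = 1/(-135 + 4*sqrt(58))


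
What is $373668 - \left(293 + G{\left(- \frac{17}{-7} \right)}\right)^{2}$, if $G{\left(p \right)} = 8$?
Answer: $283067$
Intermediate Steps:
$373668 - \left(293 + G{\left(- \frac{17}{-7} \right)}\right)^{2} = 373668 - \left(293 + 8\right)^{2} = 373668 - 301^{2} = 373668 - 90601 = 283067$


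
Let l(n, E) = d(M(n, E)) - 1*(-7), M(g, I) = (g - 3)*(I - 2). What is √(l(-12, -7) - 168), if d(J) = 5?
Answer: 2*I*√39 ≈ 12.49*I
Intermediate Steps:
M(g, I) = (-3 + g)*(-2 + I)
l(n, E) = 12 (l(n, E) = 5 - 1*(-7) = 5 + 7 = 12)
√(l(-12, -7) - 168) = √(12 - 168) = √(-156) = 2*I*√39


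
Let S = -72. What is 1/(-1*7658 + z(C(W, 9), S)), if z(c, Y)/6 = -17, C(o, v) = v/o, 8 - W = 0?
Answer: -1/7760 ≈ -0.00012887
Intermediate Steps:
W = 8 (W = 8 - 1*0 = 8 + 0 = 8)
z(c, Y) = -102 (z(c, Y) = 6*(-17) = -102)
1/(-1*7658 + z(C(W, 9), S)) = 1/(-1*7658 - 102) = 1/(-7658 - 102) = 1/(-7760) = -1/7760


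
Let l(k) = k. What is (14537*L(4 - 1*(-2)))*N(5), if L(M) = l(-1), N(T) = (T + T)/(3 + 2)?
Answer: -29074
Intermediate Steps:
N(T) = 2*T/5 (N(T) = (2*T)/5 = (2*T)*(⅕) = 2*T/5)
L(M) = -1
(14537*L(4 - 1*(-2)))*N(5) = (14537*(-1))*((⅖)*5) = -14537*2 = -29074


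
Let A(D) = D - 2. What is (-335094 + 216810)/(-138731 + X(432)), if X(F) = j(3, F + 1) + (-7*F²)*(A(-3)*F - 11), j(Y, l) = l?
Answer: -59142/1417993315 ≈ -4.1708e-5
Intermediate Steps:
A(D) = -2 + D
X(F) = 1 + F - 7*F²*(-11 - 5*F) (X(F) = (F + 1) + (-7*F²)*((-2 - 3)*F - 11) = (1 + F) + (-7*F²)*(-5*F - 11) = (1 + F) + (-7*F²)*(-11 - 5*F) = (1 + F) - 7*F²*(-11 - 5*F) = 1 + F - 7*F²*(-11 - 5*F))
(-335094 + 216810)/(-138731 + X(432)) = (-335094 + 216810)/(-138731 + (1 + 432 + 35*432³ + 77*432²)) = -118284/(-138731 + (1 + 432 + 35*80621568 + 77*186624)) = -118284/(-138731 + (1 + 432 + 2821754880 + 14370048)) = -118284/(-138731 + 2836125361) = -118284/2835986630 = -118284*1/2835986630 = -59142/1417993315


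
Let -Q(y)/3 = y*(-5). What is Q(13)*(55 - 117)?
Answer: -12090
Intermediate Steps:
Q(y) = 15*y (Q(y) = -3*y*(-5) = -(-15)*y = 15*y)
Q(13)*(55 - 117) = (15*13)*(55 - 117) = 195*(-62) = -12090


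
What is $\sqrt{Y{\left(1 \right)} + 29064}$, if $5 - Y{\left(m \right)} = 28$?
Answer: $\sqrt{29041} \approx 170.41$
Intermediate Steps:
$Y{\left(m \right)} = -23$ ($Y{\left(m \right)} = 5 - 28 = -23$)
$\sqrt{Y{\left(1 \right)} + 29064} = \sqrt{-23 + 29064} = \sqrt{29041}$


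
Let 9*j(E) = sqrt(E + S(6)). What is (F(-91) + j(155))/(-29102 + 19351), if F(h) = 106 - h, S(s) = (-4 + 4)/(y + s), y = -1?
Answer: -197/9751 - sqrt(155)/87759 ≈ -0.020345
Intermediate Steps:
S(s) = 0 (S(s) = (-4 + 4)/(-1 + s) = 0/(-1 + s) = 0)
j(E) = sqrt(E)/9 (j(E) = sqrt(E + 0)/9 = sqrt(E)/9)
(F(-91) + j(155))/(-29102 + 19351) = ((106 - 1*(-91)) + sqrt(155)/9)/(-29102 + 19351) = ((106 + 91) + sqrt(155)/9)/(-9751) = (197 + sqrt(155)/9)*(-1/9751) = -197/9751 - sqrt(155)/87759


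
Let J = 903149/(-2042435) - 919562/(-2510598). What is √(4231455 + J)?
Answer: √27815096615982429418211588701335/2563866613065 ≈ 2057.1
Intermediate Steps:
J = -194649229816/2563866613065 (J = 903149*(-1/2042435) - 919562*(-1/2510598) = -903149/2042435 + 459781/1255299 = -194649229816/2563866613065 ≈ -0.075920)
√(4231455 + J) = √(4231455 - 194649229816/2563866613065) = √(10848886004537729759/2563866613065) = √27815096615982429418211588701335/2563866613065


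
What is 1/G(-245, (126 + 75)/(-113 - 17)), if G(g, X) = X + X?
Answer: -65/201 ≈ -0.32338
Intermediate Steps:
G(g, X) = 2*X
1/G(-245, (126 + 75)/(-113 - 17)) = 1/(2*((126 + 75)/(-113 - 17))) = 1/(2*(201/(-130))) = 1/(2*(201*(-1/130))) = 1/(2*(-201/130)) = 1/(-201/65) = -65/201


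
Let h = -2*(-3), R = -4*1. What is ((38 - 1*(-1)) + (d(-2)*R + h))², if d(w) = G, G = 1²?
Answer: 1681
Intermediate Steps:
G = 1
d(w) = 1
R = -4
h = 6
((38 - 1*(-1)) + (d(-2)*R + h))² = ((38 - 1*(-1)) + (1*(-4) + 6))² = ((38 + 1) + (-4 + 6))² = (39 + 2)² = 41² = 1681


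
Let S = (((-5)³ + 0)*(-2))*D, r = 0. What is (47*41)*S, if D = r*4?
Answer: 0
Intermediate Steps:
D = 0 (D = 0*4 = 0)
S = 0 (S = (((-5)³ + 0)*(-2))*0 = ((-125 + 0)*(-2))*0 = -125*(-2)*0 = 250*0 = 0)
(47*41)*S = (47*41)*0 = 1927*0 = 0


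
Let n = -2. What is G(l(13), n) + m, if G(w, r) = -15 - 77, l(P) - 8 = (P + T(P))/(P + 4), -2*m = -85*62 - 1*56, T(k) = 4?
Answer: 2571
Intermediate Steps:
m = 2663 (m = -(-85*62 - 1*56)/2 = -(-5270 - 56)/2 = -1/2*(-5326) = 2663)
l(P) = 9 (l(P) = 8 + (P + 4)/(P + 4) = 8 + (4 + P)/(4 + P) = 8 + 1 = 9)
G(w, r) = -92
G(l(13), n) + m = -92 + 2663 = 2571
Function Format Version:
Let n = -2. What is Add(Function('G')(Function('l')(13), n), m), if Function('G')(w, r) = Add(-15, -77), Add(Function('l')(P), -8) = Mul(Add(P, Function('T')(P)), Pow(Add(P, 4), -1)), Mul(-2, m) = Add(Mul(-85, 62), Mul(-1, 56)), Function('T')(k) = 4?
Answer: 2571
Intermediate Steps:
m = 2663 (m = Mul(Rational(-1, 2), Add(Mul(-85, 62), Mul(-1, 56))) = Mul(Rational(-1, 2), Add(-5270, -56)) = Mul(Rational(-1, 2), -5326) = 2663)
Function('l')(P) = 9 (Function('l')(P) = Add(8, Mul(Add(P, 4), Pow(Add(P, 4), -1))) = Add(8, Mul(Add(4, P), Pow(Add(4, P), -1))) = Add(8, 1) = 9)
Function('G')(w, r) = -92
Add(Function('G')(Function('l')(13), n), m) = Add(-92, 2663) = 2571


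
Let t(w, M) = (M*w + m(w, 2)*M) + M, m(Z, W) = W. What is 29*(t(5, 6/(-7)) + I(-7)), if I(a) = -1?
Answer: -1595/7 ≈ -227.86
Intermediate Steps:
t(w, M) = 3*M + M*w (t(w, M) = (M*w + 2*M) + M = (2*M + M*w) + M = 3*M + M*w)
29*(t(5, 6/(-7)) + I(-7)) = 29*((6/(-7))*(3 + 5) - 1) = 29*((6*(-⅐))*8 - 1) = 29*(-6/7*8 - 1) = 29*(-48/7 - 1) = 29*(-55/7) = -1595/7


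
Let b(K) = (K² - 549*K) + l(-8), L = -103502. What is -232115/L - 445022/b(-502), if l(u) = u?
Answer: 38200907133/27303517094 ≈ 1.3991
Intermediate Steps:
b(K) = -8 + K² - 549*K (b(K) = (K² - 549*K) - 8 = -8 + K² - 549*K)
-232115/L - 445022/b(-502) = -232115/(-103502) - 445022/(-8 + (-502)² - 549*(-502)) = -232115*(-1/103502) - 445022/(-8 + 252004 + 275598) = 232115/103502 - 445022/527594 = 232115/103502 - 445022*1/527594 = 232115/103502 - 222511/263797 = 38200907133/27303517094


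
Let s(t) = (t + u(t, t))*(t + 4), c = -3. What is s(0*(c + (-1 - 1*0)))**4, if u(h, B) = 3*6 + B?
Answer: 26873856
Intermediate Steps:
u(h, B) = 18 + B
s(t) = (4 + t)*(18 + 2*t) (s(t) = (t + (18 + t))*(t + 4) = (18 + 2*t)*(4 + t) = (4 + t)*(18 + 2*t))
s(0*(c + (-1 - 1*0)))**4 = (72 + 2*(0*(-3 + (-1 - 1*0)))**2 + 26*(0*(-3 + (-1 - 1*0))))**4 = (72 + 2*(0*(-3 + (-1 + 0)))**2 + 26*(0*(-3 + (-1 + 0))))**4 = (72 + 2*(0*(-3 - 1))**2 + 26*(0*(-3 - 1)))**4 = (72 + 2*(0*(-4))**2 + 26*(0*(-4)))**4 = (72 + 2*0**2 + 26*0)**4 = (72 + 2*0 + 0)**4 = (72 + 0 + 0)**4 = 72**4 = 26873856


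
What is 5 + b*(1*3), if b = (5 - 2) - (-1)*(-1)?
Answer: 11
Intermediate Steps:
b = 2 (b = 3 - 1*1 = 3 - 1 = 2)
5 + b*(1*3) = 5 + 2*(1*3) = 5 + 2*3 = 5 + 6 = 11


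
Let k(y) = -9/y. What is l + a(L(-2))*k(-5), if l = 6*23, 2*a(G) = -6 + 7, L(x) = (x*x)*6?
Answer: 1389/10 ≈ 138.90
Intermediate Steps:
L(x) = 6*x² (L(x) = x²*6 = 6*x²)
a(G) = ½ (a(G) = (-6 + 7)/2 = (½)*1 = ½)
l = 138
l + a(L(-2))*k(-5) = 138 + (-9/(-5))/2 = 138 + (-9*(-⅕))/2 = 138 + (½)*(9/5) = 138 + 9/10 = 1389/10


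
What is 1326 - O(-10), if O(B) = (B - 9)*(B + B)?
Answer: 946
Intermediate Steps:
O(B) = 2*B*(-9 + B) (O(B) = (-9 + B)*(2*B) = 2*B*(-9 + B))
1326 - O(-10) = 1326 - 2*(-10)*(-9 - 10) = 1326 - 2*(-10)*(-19) = 1326 - 1*380 = 1326 - 380 = 946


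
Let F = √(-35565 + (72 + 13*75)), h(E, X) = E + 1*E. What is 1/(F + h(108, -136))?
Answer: 36/13529 - I*√34518/81174 ≈ 0.0026609 - 0.0022888*I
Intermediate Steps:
h(E, X) = 2*E (h(E, X) = E + E = 2*E)
F = I*√34518 (F = √(-35565 + (72 + 975)) = √(-35565 + 1047) = √(-34518) = I*√34518 ≈ 185.79*I)
1/(F + h(108, -136)) = 1/(I*√34518 + 2*108) = 1/(I*√34518 + 216) = 1/(216 + I*√34518)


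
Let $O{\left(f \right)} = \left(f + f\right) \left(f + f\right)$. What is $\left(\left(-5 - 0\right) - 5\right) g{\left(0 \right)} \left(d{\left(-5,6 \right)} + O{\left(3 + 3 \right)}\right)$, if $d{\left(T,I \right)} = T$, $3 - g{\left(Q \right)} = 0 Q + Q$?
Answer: $-4170$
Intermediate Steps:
$g{\left(Q \right)} = 3 - Q$ ($g{\left(Q \right)} = 3 - \left(0 Q + Q\right) = 3 - \left(0 + Q\right) = 3 - Q$)
$O{\left(f \right)} = 4 f^{2}$ ($O{\left(f \right)} = 2 f 2 f = 4 f^{2}$)
$\left(\left(-5 - 0\right) - 5\right) g{\left(0 \right)} \left(d{\left(-5,6 \right)} + O{\left(3 + 3 \right)}\right) = \left(\left(-5 - 0\right) - 5\right) \left(3 - 0\right) \left(-5 + 4 \left(3 + 3\right)^{2}\right) = \left(\left(-5 + 0\right) - 5\right) \left(3 + 0\right) \left(-5 + 4 \cdot 6^{2}\right) = \left(-5 - 5\right) 3 \left(-5 + 4 \cdot 36\right) = \left(-10\right) 3 \left(-5 + 144\right) = \left(-30\right) 139 = -4170$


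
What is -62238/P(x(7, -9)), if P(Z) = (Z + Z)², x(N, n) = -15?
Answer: -10373/150 ≈ -69.153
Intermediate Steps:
P(Z) = 4*Z² (P(Z) = (2*Z)² = 4*Z²)
-62238/P(x(7, -9)) = -62238/(4*(-15)²) = -62238/(4*225) = -62238/900 = -62238*1/900 = -10373/150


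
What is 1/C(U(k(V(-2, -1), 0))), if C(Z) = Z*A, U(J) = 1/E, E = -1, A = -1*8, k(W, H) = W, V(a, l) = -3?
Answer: ⅛ ≈ 0.12500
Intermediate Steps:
A = -8
U(J) = -1 (U(J) = 1/(-1) = -1)
C(Z) = -8*Z (C(Z) = Z*(-8) = -8*Z)
1/C(U(k(V(-2, -1), 0))) = 1/(-8*(-1)) = 1/8 = ⅛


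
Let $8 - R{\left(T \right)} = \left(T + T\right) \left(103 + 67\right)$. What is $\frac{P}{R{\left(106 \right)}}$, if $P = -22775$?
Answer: $\frac{22775}{36032} \approx 0.63208$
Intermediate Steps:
$R{\left(T \right)} = 8 - 340 T$ ($R{\left(T \right)} = 8 - \left(T + T\right) \left(103 + 67\right) = 8 - 2 T 170 = 8 - 340 T$)
$\frac{P}{R{\left(106 \right)}} = - \frac{22775}{8 - 36040} = - \frac{22775}{-36032} = \left(-22775\right) \left(- \frac{1}{36032}\right) = \frac{22775}{36032}$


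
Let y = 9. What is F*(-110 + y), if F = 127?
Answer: -12827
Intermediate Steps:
F*(-110 + y) = 127*(-110 + 9) = 127*(-101) = -12827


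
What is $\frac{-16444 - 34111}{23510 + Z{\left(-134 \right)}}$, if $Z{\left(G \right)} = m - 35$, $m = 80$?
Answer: $- \frac{10111}{4711} \approx -2.1463$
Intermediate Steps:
$Z{\left(G \right)} = 45$ ($Z{\left(G \right)} = 80 - 35 = 45$)
$\frac{-16444 - 34111}{23510 + Z{\left(-134 \right)}} = \frac{-16444 - 34111}{23510 + 45} = - \frac{50555}{23555} = \left(-50555\right) \frac{1}{23555} = - \frac{10111}{4711}$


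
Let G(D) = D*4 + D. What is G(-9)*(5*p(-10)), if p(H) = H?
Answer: 2250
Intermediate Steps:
G(D) = 5*D (G(D) = 4*D + D = 5*D)
G(-9)*(5*p(-10)) = (5*(-9))*(5*(-10)) = -45*(-50) = 2250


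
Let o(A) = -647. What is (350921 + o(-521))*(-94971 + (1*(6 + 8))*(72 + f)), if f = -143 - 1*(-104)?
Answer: -33104045466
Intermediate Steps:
f = -39 (f = -143 + 104 = -39)
(350921 + o(-521))*(-94971 + (1*(6 + 8))*(72 + f)) = (350921 - 647)*(-94971 + (1*(6 + 8))*(72 - 39)) = 350274*(-94971 + (1*14)*33) = 350274*(-94971 + 14*33) = 350274*(-94971 + 462) = 350274*(-94509) = -33104045466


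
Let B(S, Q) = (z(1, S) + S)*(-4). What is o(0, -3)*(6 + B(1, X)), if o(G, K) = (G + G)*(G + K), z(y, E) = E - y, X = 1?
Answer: 0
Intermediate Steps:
o(G, K) = 2*G*(G + K) (o(G, K) = (2*G)*(G + K) = 2*G*(G + K))
B(S, Q) = 4 - 8*S (B(S, Q) = ((S - 1*1) + S)*(-4) = ((S - 1) + S)*(-4) = ((-1 + S) + S)*(-4) = (-1 + 2*S)*(-4) = 4 - 8*S)
o(0, -3)*(6 + B(1, X)) = (2*0*(0 - 3))*(6 + (4 - 8*1)) = (2*0*(-3))*(6 + (4 - 8)) = 0*(6 - 4) = 0*2 = 0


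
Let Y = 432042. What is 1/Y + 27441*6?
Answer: 71133987133/432042 ≈ 1.6465e+5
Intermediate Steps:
1/Y + 27441*6 = 1/432042 + 27441*6 = 1/432042 + 164646 = 71133987133/432042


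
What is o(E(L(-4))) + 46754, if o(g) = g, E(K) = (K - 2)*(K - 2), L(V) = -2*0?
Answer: 46758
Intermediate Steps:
L(V) = 0
E(K) = (-2 + K)² (E(K) = (-2 + K)*(-2 + K) = (-2 + K)²)
o(E(L(-4))) + 46754 = (-2 + 0)² + 46754 = (-2)² + 46754 = 4 + 46754 = 46758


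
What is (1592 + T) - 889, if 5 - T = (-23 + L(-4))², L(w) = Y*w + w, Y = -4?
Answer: 587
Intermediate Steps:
L(w) = -3*w (L(w) = -4*w + w = -3*w)
T = -116 (T = 5 - (-23 - 3*(-4))² = 5 - (-23 + 12)² = 5 - 1*(-11)² = 5 - 1*121 = 5 - 121 = -116)
(1592 + T) - 889 = (1592 - 116) - 889 = 1476 - 889 = 587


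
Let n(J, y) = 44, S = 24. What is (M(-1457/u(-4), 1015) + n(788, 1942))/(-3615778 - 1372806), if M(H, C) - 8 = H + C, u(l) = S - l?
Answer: -28419/139680352 ≈ -0.00020346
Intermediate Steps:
u(l) = 24 - l
M(H, C) = 8 + C + H (M(H, C) = 8 + (H + C) = 8 + (C + H) = 8 + C + H)
(M(-1457/u(-4), 1015) + n(788, 1942))/(-3615778 - 1372806) = ((8 + 1015 - 1457/(24 - 1*(-4))) + 44)/(-3615778 - 1372806) = ((8 + 1015 - 1457/(24 + 4)) + 44)/(-4988584) = ((8 + 1015 - 1457/28) + 44)*(-1/4988584) = (27187/28 + 44)*(-1/4988584) = (28419/28)*(-1/4988584) = -28419/139680352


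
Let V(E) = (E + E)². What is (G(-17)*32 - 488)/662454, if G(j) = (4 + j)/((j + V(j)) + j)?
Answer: -136988/185818347 ≈ -0.00073721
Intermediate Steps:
V(E) = 4*E² (V(E) = (2*E)² = 4*E²)
G(j) = (4 + j)/(2*j + 4*j²) (G(j) = (4 + j)/((j + 4*j²) + j) = (4 + j)/(2*j + 4*j²))
(G(-17)*32 - 488)/662454 = (((½)*(4 - 17)/(-17*(1 + 2*(-17))))*32 - 488)/662454 = (((½)*(-1/17)*(-13)/(1 - 34))*32 - 488)*(1/662454) = (((½)*(-1/17)*(-13)/(-33))*32 - 488)*(1/662454) = (((½)*(-1/17)*(-1/33)*(-13))*32 - 488)*(1/662454) = (-13/1122*32 - 488)*(1/662454) = (-208/561 - 488)*(1/662454) = -273976/561*1/662454 = -136988/185818347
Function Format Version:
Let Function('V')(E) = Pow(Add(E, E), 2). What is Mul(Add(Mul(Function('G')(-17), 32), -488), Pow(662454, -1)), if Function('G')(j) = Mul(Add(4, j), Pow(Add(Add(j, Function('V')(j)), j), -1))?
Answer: Rational(-136988, 185818347) ≈ -0.00073721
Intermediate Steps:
Function('V')(E) = Mul(4, Pow(E, 2)) (Function('V')(E) = Pow(Mul(2, E), 2) = Mul(4, Pow(E, 2)))
Function('G')(j) = Mul(Pow(Add(Mul(2, j), Mul(4, Pow(j, 2))), -1), Add(4, j)) (Function('G')(j) = Mul(Add(4, j), Pow(Add(Add(j, Mul(4, Pow(j, 2))), j), -1)) = Mul(Add(4, j), Pow(Add(Mul(2, j), Mul(4, Pow(j, 2))), -1)) = Mul(Pow(Add(Mul(2, j), Mul(4, Pow(j, 2))), -1), Add(4, j)))
Mul(Add(Mul(Function('G')(-17), 32), -488), Pow(662454, -1)) = Mul(Add(Mul(Mul(Rational(1, 2), Pow(-17, -1), Pow(Add(1, Mul(2, -17)), -1), Add(4, -17)), 32), -488), Pow(662454, -1)) = Mul(Add(Mul(Mul(Rational(1, 2), Rational(-1, 17), Pow(Add(1, -34), -1), -13), 32), -488), Rational(1, 662454)) = Mul(Add(Mul(Mul(Rational(1, 2), Rational(-1, 17), Pow(-33, -1), -13), 32), -488), Rational(1, 662454)) = Mul(Add(Mul(Mul(Rational(1, 2), Rational(-1, 17), Rational(-1, 33), -13), 32), -488), Rational(1, 662454)) = Mul(Add(Mul(Rational(-13, 1122), 32), -488), Rational(1, 662454)) = Mul(Add(Rational(-208, 561), -488), Rational(1, 662454)) = Mul(Rational(-273976, 561), Rational(1, 662454)) = Rational(-136988, 185818347)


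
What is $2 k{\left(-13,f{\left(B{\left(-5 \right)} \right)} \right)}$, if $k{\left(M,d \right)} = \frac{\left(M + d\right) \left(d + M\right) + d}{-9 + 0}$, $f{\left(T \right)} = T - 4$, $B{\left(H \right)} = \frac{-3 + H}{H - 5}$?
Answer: $- \frac{12962}{225} \approx -57.609$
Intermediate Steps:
$B{\left(H \right)} = \frac{-3 + H}{-5 + H}$
$f{\left(T \right)} = -4 + T$
$k{\left(M,d \right)} = - \frac{d}{9} - \frac{\left(M + d\right)^{2}}{9}$ ($k{\left(M,d \right)} = \frac{\left(M + d\right) \left(M + d\right) + d}{-9} = \left(\left(M + d\right)^{2} + d\right) \left(- \frac{1}{9}\right) = \left(d + \left(M + d\right)^{2}\right) \left(- \frac{1}{9}\right) = - \frac{d}{9} - \frac{\left(M + d\right)^{2}}{9}$)
$2 k{\left(-13,f{\left(B{\left(-5 \right)} \right)} \right)} = 2 \left(- \frac{-4 + \frac{-3 - 5}{-5 - 5}}{9} - \frac{\left(-13 - \left(4 - \frac{-3 - 5}{-5 - 5}\right)\right)^{2}}{9}\right) = 2 \left(- \frac{-4 + \frac{1}{-10} \left(-8\right)}{9} - \frac{\left(-13 - \left(4 - \frac{1}{-10} \left(-8\right)\right)\right)^{2}}{9}\right) = 2 \left(- \frac{-4 - - \frac{4}{5}}{9} - \frac{\left(-13 - \frac{16}{5}\right)^{2}}{9}\right) = 2 \left(- \frac{-4 + \frac{4}{5}}{9} - \frac{\left(-13 + \left(-4 + \frac{4}{5}\right)\right)^{2}}{9}\right) = 2 \left(\left(- \frac{1}{9}\right) \left(- \frac{16}{5}\right) - \frac{\left(-13 - \frac{16}{5}\right)^{2}}{9}\right) = 2 \left(\frac{16}{45} - \frac{\left(- \frac{81}{5}\right)^{2}}{9}\right) = 2 \left(\frac{16}{45} - \frac{729}{25}\right) = 2 \left(- \frac{6481}{225}\right) = - \frac{12962}{225}$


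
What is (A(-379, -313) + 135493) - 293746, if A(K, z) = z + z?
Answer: -158879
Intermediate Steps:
A(K, z) = 2*z
(A(-379, -313) + 135493) - 293746 = (2*(-313) + 135493) - 293746 = (-626 + 135493) - 293746 = 134867 - 293746 = -158879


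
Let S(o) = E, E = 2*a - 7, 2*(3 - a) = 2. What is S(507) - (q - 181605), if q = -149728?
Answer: 331330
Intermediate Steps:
a = 2 (a = 3 - 1/2*2 = 3 - 1 = 2)
E = -3 (E = 2*2 - 7 = 4 - 7 = -3)
S(o) = -3
S(507) - (q - 181605) = -3 - (-149728 - 181605) = -3 - 1*(-331333) = -3 + 331333 = 331330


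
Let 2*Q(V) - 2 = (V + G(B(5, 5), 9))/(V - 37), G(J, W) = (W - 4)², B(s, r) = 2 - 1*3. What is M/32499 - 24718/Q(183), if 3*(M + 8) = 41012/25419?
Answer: -4471836419867102/309784530375 ≈ -14435.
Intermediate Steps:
B(s, r) = -1 (B(s, r) = 2 - 3 = -1)
M = -569044/76257 (M = -8 + (41012/25419)/3 = -8 + (41012*(1/25419))/3 = -8 + (⅓)*(41012/25419) = -8 + 41012/76257 = -569044/76257 ≈ -7.4622)
G(J, W) = (-4 + W)²
Q(V) = 1 + (25 + V)/(2*(-37 + V)) (Q(V) = 1 + ((V + (-4 + 9)²)/(V - 37))/2 = 1 + ((V + 5²)/(-37 + V))/2 = 1 + ((V + 25)/(-37 + V))/2 = 1 + ((25 + V)/(-37 + V))/2 = 1 + (25 + V)/(2*(-37 + V)))
M/32499 - 24718/Q(183) = -569044/76257/32499 - 24718*2*(-37 + 183)/(-49 + 3*183) = -569044/76257*1/32499 - 24718*292/(-49 + 549) = -569044/2478276243 - 24718/((½)*(1/146)*500) = -569044/2478276243 - 24718/125/73 = -569044/2478276243 - 24718*73/125 = -569044/2478276243 - 1804414/125 = -4471836419867102/309784530375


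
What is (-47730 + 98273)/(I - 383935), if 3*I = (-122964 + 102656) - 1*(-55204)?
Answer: -50543/372303 ≈ -0.13576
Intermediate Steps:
I = 11632 (I = ((-122964 + 102656) - 1*(-55204))/3 = (-20308 + 55204)/3 = (1/3)*34896 = 11632)
(-47730 + 98273)/(I - 383935) = (-47730 + 98273)/(11632 - 383935) = 50543/(-372303) = 50543*(-1/372303) = -50543/372303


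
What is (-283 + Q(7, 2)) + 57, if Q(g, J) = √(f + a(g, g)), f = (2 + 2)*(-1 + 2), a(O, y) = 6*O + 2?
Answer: -226 + 4*√3 ≈ -219.07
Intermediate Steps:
a(O, y) = 2 + 6*O
f = 4 (f = 4*1 = 4)
Q(g, J) = √(6 + 6*g) (Q(g, J) = √(4 + (2 + 6*g)) = √(6 + 6*g))
(-283 + Q(7, 2)) + 57 = (-283 + √(6 + 6*7)) + 57 = (-283 + √(6 + 42)) + 57 = (-283 + √48) + 57 = (-283 + 4*√3) + 57 = -226 + 4*√3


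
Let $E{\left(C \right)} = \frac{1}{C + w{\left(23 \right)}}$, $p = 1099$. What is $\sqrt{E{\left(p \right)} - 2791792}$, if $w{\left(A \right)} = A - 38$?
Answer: $\frac{i \sqrt{820127984817}}{542} \approx 1670.9 i$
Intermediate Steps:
$w{\left(A \right)} = -38 + A$
$E{\left(C \right)} = \frac{1}{-15 + C}$ ($E{\left(C \right)} = \frac{1}{C + \left(-38 + 23\right)} = \frac{1}{C - 15} = \frac{1}{-15 + C}$)
$\sqrt{E{\left(p \right)} - 2791792} = \sqrt{\frac{1}{-15 + 1099} - 2791792} = \sqrt{\frac{1}{1084} - 2791792} = \sqrt{- \frac{3026302527}{1084}} = \frac{i \sqrt{820127984817}}{542}$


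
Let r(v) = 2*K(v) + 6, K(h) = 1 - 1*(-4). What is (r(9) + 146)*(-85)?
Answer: -13770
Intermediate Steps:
K(h) = 5 (K(h) = 1 + 4 = 5)
r(v) = 16 (r(v) = 2*5 + 6 = 10 + 6 = 16)
(r(9) + 146)*(-85) = (16 + 146)*(-85) = 162*(-85) = -13770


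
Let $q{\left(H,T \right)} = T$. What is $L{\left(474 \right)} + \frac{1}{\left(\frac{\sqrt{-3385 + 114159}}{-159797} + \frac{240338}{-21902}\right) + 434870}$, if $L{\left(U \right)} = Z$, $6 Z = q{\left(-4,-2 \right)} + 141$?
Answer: $\frac{80492723762182697289378791177819}{3474505716786642062647463198610} + \frac{19163559506597 \sqrt{110774}}{579084286131107010441243866435} \approx 23.167$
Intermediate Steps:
$Z = \frac{139}{6}$ ($Z = \frac{-2 + 141}{6} = \frac{1}{6} \cdot 139 = \frac{139}{6} \approx 23.167$)
$L{\left(U \right)} = \frac{139}{6}$
$L{\left(474 \right)} + \frac{1}{\left(\frac{\sqrt{-3385 + 114159}}{-159797} + \frac{240338}{-21902}\right) + 434870} = \frac{139}{6} + \frac{1}{\left(\frac{\sqrt{-3385 + 114159}}{-159797} + \frac{240338}{-21902}\right) + 434870} = \frac{139}{6} + \frac{1}{\left(\sqrt{110774} \left(- \frac{1}{159797}\right) + 240338 \left(- \frac{1}{21902}\right)\right) + 434870} = \frac{139}{6} + \frac{1}{\left(- \frac{\sqrt{110774}}{159797} - \frac{120169}{10951}\right) + 434870} = \frac{139}{6} + \frac{1}{\left(- \frac{120169}{10951} - \frac{\sqrt{110774}}{159797}\right) + 434870} = \frac{139}{6} + \frac{1}{\frac{4762141201}{10951} - \frac{\sqrt{110774}}{159797}}$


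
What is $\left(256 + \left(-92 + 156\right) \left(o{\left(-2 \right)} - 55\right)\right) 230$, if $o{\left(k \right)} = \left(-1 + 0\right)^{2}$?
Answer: $-736000$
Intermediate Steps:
$o{\left(k \right)} = 1$ ($o{\left(k \right)} = \left(-1\right)^{2} = 1$)
$\left(256 + \left(-92 + 156\right) \left(o{\left(-2 \right)} - 55\right)\right) 230 = \left(256 + \left(-92 + 156\right) \left(1 - 55\right)\right) 230 = \left(256 + 64 \left(-54\right)\right) 230 = \left(256 - 3456\right) 230 = \left(-3200\right) 230 = -736000$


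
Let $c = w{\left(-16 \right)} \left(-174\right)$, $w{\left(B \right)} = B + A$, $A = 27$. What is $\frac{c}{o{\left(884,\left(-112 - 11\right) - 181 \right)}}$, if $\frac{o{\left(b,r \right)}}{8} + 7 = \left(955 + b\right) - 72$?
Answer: $- \frac{87}{640} \approx -0.13594$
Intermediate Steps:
$o{\left(b,r \right)} = 7008 + 8 b$ ($o{\left(b,r \right)} = -56 + 8 \left(\left(955 + b\right) - 72\right) = -56 + 8 \left(883 + b\right) = -56 + \left(7064 + 8 b\right) = 7008 + 8 b$)
$w{\left(B \right)} = 27 + B$ ($w{\left(B \right)} = B + 27 = 27 + B$)
$c = -1914$ ($c = \left(27 - 16\right) \left(-174\right) = 11 \left(-174\right) = -1914$)
$\frac{c}{o{\left(884,\left(-112 - 11\right) - 181 \right)}} = - \frac{1914}{7008 + 8 \cdot 884} = - \frac{1914}{7008 + 7072} = - \frac{1914}{14080} = \left(-1914\right) \frac{1}{14080} = - \frac{87}{640}$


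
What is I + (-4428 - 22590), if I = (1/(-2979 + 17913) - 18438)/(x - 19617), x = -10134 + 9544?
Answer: -8152982656993/301771338 ≈ -27017.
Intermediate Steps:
x = -590
I = 275353091/301771338 (I = (1/(-2979 + 17913) - 18438)/(-590 - 19617) = (1/14934 - 18438)/(-20207) = (1/14934 - 18438)*(-1/20207) = -275353091/14934*(-1/20207) = 275353091/301771338 ≈ 0.91246)
I + (-4428 - 22590) = 275353091/301771338 + (-4428 - 22590) = 275353091/301771338 - 27018 = -8152982656993/301771338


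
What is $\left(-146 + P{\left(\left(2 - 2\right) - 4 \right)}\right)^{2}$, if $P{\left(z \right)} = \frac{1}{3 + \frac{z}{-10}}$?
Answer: $\frac{6135529}{289} \approx 21230.0$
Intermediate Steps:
$P{\left(z \right)} = \frac{1}{3 - \frac{z}{10}}$ ($P{\left(z \right)} = \frac{1}{3 + z \left(- \frac{1}{10}\right)} = \frac{1}{3 - \frac{z}{10}}$)
$\left(-146 + P{\left(\left(2 - 2\right) - 4 \right)}\right)^{2} = \left(-146 - \frac{10}{-30 + \left(\left(2 - 2\right) - 4\right)}\right)^{2} = \left(-146 - \frac{10}{-30 + \left(0 - 4\right)}\right)^{2} = \left(-146 - \frac{10}{-30 - 4}\right)^{2} = \left(-146 - \frac{10}{-34}\right)^{2} = \left(-146 - - \frac{5}{17}\right)^{2} = \left(-146 + \frac{5}{17}\right)^{2} = \left(- \frac{2477}{17}\right)^{2} = \frac{6135529}{289}$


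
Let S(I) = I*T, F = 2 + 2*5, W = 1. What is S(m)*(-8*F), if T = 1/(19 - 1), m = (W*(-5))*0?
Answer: 0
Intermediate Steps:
F = 12 (F = 2 + 10 = 12)
m = 0 (m = (1*(-5))*0 = -5*0 = 0)
T = 1/18 ≈ 0.055556
S(I) = I/18 (S(I) = I*(1/18) = I/18)
S(m)*(-8*F) = ((1/18)*0)*(-8*12) = 0*(-96) = 0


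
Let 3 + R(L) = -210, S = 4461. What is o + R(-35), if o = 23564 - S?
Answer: 18890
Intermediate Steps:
R(L) = -213 (R(L) = -3 - 210 = -213)
o = 19103 (o = 23564 - 1*4461 = 23564 - 4461 = 19103)
o + R(-35) = 19103 - 213 = 18890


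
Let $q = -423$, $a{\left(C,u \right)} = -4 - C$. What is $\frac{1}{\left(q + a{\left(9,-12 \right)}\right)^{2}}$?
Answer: $\frac{1}{190096} \approx 5.2605 \cdot 10^{-6}$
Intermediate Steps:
$\frac{1}{\left(q + a{\left(9,-12 \right)}\right)^{2}} = \frac{1}{\left(-423 - 13\right)^{2}} = \frac{1}{\left(-436\right)^{2}} = \frac{1}{190096}$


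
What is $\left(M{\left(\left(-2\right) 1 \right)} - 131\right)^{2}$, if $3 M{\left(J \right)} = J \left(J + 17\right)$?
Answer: $19881$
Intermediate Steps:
$M{\left(J \right)} = \frac{J \left(17 + J\right)}{3}$ ($M{\left(J \right)} = \frac{J \left(J + 17\right)}{3} = \frac{J \left(17 + J\right)}{3}$)
$\left(M{\left(\left(-2\right) 1 \right)} - 131\right)^{2} = \left(\frac{\left(-2\right) 1 \left(17 - 2\right)}{3} - 131\right)^{2} = \left(\frac{1}{3} \left(-2\right) \left(17 - 2\right) - 131\right)^{2} = \left(\frac{1}{3} \left(-2\right) 15 - 131\right)^{2} = \left(-10 - 131\right)^{2} = \left(-141\right)^{2} = 19881$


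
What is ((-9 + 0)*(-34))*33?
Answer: 10098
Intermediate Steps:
((-9 + 0)*(-34))*33 = -9*(-34)*33 = 306*33 = 10098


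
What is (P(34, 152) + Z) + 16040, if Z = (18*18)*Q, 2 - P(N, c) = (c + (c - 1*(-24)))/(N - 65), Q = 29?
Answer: 788906/31 ≈ 25449.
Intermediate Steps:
P(N, c) = 2 - (24 + 2*c)/(-65 + N) (P(N, c) = 2 - (c + (c - 1*(-24)))/(N - 65) = 2 - (c + (c + 24))/(-65 + N) = 2 - (c + (24 + c))/(-65 + N) = 2 - (24 + 2*c)/(-65 + N))
Z = 9396 (Z = (18*18)*29 = 324*29 = 9396)
(P(34, 152) + Z) + 16040 = (2*(-77 + 34 - 1*152)/(-65 + 34) + 9396) + 16040 = (2*(-77 + 34 - 152)/(-31) + 9396) + 16040 = (2*(-1/31)*(-195) + 9396) + 16040 = (390/31 + 9396) + 16040 = 291666/31 + 16040 = 788906/31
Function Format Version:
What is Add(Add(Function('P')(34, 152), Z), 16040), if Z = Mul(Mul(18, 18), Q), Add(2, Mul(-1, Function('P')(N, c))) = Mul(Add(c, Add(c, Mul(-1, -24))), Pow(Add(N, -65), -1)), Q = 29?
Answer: Rational(788906, 31) ≈ 25449.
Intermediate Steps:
Function('P')(N, c) = Add(2, Mul(-1, Pow(Add(-65, N), -1), Add(24, Mul(2, c)))) (Function('P')(N, c) = Add(2, Mul(-1, Mul(Add(c, Add(c, Mul(-1, -24))), Pow(Add(N, -65), -1)))) = Add(2, Mul(-1, Mul(Add(c, Add(c, 24)), Pow(Add(-65, N), -1)))) = Add(2, Mul(-1, Mul(Add(c, Add(24, c)), Pow(Add(-65, N), -1)))) = Add(2, Mul(-1, Mul(Add(24, Mul(2, c)), Pow(Add(-65, N), -1)))) = Add(2, Mul(-1, Mul(Pow(Add(-65, N), -1), Add(24, Mul(2, c))))) = Add(2, Mul(-1, Pow(Add(-65, N), -1), Add(24, Mul(2, c)))))
Z = 9396 (Z = Mul(Mul(18, 18), 29) = Mul(324, 29) = 9396)
Add(Add(Function('P')(34, 152), Z), 16040) = Add(Add(Mul(2, Pow(Add(-65, 34), -1), Add(-77, 34, Mul(-1, 152))), 9396), 16040) = Add(Add(Mul(2, Pow(-31, -1), Add(-77, 34, -152)), 9396), 16040) = Add(Add(Mul(2, Rational(-1, 31), -195), 9396), 16040) = Add(Add(Rational(390, 31), 9396), 16040) = Add(Rational(291666, 31), 16040) = Rational(788906, 31)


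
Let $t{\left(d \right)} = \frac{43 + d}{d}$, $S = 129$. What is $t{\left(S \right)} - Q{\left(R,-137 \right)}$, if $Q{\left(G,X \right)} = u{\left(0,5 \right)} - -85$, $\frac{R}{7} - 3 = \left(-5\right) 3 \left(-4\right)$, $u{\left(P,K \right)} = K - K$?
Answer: $- \frac{251}{3} \approx -83.667$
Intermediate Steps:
$u{\left(P,K \right)} = 0$
$R = 441$ ($R = 21 + 7 \left(-5\right) 3 \left(-4\right) = 21 + 7 \left(\left(-15\right) \left(-4\right)\right) = 21 + 7 \cdot 60 = 21 + 420 = 441$)
$Q{\left(G,X \right)} = 85$ ($Q{\left(G,X \right)} = 0 - -85 = 0 + 85 = 85$)
$t{\left(d \right)} = \frac{43 + d}{d}$
$t{\left(S \right)} - Q{\left(R,-137 \right)} = \frac{43 + 129}{129} - 85 = \frac{1}{129} \cdot 172 - 85 = \frac{4}{3} - 85 = - \frac{251}{3}$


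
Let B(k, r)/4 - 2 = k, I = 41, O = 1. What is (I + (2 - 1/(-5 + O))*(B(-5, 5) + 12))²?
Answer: 1681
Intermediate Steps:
B(k, r) = 8 + 4*k
(I + (2 - 1/(-5 + O))*(B(-5, 5) + 12))² = (41 + (2 - 1/(-5 + 1))*((8 + 4*(-5)) + 12))² = (41 + (2 - 1/(-4))*((8 - 20) + 12))² = (41 + (2 - 1*(-¼))*(-12 + 12))² = (41 + (2 + ¼)*0)² = (41 + (9/4)*0)² = (41 + 0)² = 41² = 1681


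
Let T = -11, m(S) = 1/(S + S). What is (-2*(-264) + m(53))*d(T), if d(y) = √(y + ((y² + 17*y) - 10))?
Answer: 55969*I*√87/106 ≈ 4924.9*I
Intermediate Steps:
m(S) = 1/(2*S)
d(y) = √(-10 + y² + 18*y) (d(y) = √(y + (-10 + y² + 17*y)) = √(-10 + y² + 18*y))
(-2*(-264) + m(53))*d(T) = (-2*(-264) + (½)/53)*√(-10 + (-11)² + 18*(-11)) = (528 + (½)*(1/53))*√(-10 + 121 - 198) = (528 + 1/106)*√(-87) = 55969*(I*√87)/106 = 55969*I*√87/106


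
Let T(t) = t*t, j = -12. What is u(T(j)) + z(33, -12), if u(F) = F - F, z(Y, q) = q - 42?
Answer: -54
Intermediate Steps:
z(Y, q) = -42 + q
T(t) = t**2
u(F) = 0
u(T(j)) + z(33, -12) = 0 + (-42 - 12) = 0 - 54 = -54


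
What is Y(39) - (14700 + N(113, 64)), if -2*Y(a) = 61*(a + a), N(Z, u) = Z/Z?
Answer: -17080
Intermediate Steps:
N(Z, u) = 1
Y(a) = -61*a (Y(a) = -61*(a + a)/2 = -61*2*a/2 = -61*a)
Y(39) - (14700 + N(113, 64)) = -61*39 - (14700 + 1) = -2379 - 1*14701 = -2379 - 14701 = -17080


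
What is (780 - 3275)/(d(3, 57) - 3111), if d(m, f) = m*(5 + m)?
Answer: 2495/3087 ≈ 0.80823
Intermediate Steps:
(780 - 3275)/(d(3, 57) - 3111) = (780 - 3275)/(3*(5 + 3) - 3111) = -2495/(3*8 - 3111) = -2495/(24 - 3111) = -2495/(-3087) = -2495*(-1/3087) = 2495/3087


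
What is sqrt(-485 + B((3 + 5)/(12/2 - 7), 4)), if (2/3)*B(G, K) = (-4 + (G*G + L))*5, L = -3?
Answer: I*sqrt(230)/2 ≈ 7.5829*I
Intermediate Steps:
B(G, K) = -105/2 + 15*G**2/2 (B(G, K) = 3*((-4 + (G*G - 3))*5)/2 = 3*((-4 + (G**2 - 3))*5)/2 = 3*((-4 + (-3 + G**2))*5)/2 = 3*((-7 + G**2)*5)/2 = 3*(-35 + 5*G**2)/2 = -105/2 + 15*G**2/2)
sqrt(-485 + B((3 + 5)/(12/2 - 7), 4)) = sqrt(-485 + (-105/2 + 15*((3 + 5)/(12/2 - 7))**2/2)) = sqrt(-485 + (-105/2 + 15*(8/(12*(1/2) - 7))**2/2)) = sqrt(-485 + (-105/2 + 15*(8/(6 - 7))**2/2)) = sqrt(-485 + (-105/2 + 15*(8/(-1))**2/2)) = sqrt(-485 + (-105/2 + 15*(8*(-1))**2/2)) = sqrt(-485 + (-105/2 + (15/2)*(-8)**2)) = sqrt(-485 + (-105/2 + (15/2)*64)) = sqrt(-485 + (-105/2 + 480)) = sqrt(-485 + 855/2) = sqrt(-115/2) = I*sqrt(230)/2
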